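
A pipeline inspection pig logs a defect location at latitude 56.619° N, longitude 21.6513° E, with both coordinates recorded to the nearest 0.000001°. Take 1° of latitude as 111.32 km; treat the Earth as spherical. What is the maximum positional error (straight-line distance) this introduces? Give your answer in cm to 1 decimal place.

6.4 cm

Rounding to 6 decimal places leaves each coordinate within ±5e-07° of the true value.
North–south component: 5e-07° × 111320 = 0.05566 m.
E–W at 56.619°: 5e-07° × 111320 × cos 56.619° = 5e-07 × 111320 × 0.5502 ≈ 0.0306243 m.
Worst case both components are at the extreme and orthogonal: √(0.05566² + 0.0306243²) ≈ 0.0635286 m.
That is 0.0635286 m = 6.3529 cm.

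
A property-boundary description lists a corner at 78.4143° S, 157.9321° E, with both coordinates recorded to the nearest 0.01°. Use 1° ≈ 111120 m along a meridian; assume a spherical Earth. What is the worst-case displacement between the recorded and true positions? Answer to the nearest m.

Rounding to 2 decimal places leaves each coordinate within ±0.005° of the true value.
N–S: 0.005° × 111120 m/° = 555.6 m.
Longitude error → 0.005 × 111120 × cos 78.4143° = 0.005 × 111120 × 0.2008 ≈ 111.583 m.
Combining orthogonally: (555.6² + 111.583²)^½ ≈ 566.694 m.

567 m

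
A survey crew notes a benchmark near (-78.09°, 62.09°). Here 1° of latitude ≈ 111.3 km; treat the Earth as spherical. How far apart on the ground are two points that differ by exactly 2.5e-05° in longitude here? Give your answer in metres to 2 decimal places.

At 78.09° a degree of longitude is 111300 × cos 78.09° ≈ 22969.5 m, so 2.5e-05° corresponds to 0.574238 m.

0.57 metres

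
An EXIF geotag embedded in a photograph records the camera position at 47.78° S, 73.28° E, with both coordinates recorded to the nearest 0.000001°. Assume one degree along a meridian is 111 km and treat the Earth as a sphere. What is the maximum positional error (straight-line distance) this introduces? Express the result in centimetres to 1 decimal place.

Rounding to 6 decimal places leaves each coordinate within ±5e-07° of the true value.
Latitude error → 5e-07 × 111000 = 0.0555 m along the meridian.
East–west component at 47.78°: 5e-07° × 111000 × cos 47.78° ≈ 5e-07 × 74589.7 ≈ 0.0372948 m.
Worst case both components are at the extreme and orthogonal: √(0.0555² + 0.0372948²) ≈ 0.0668667 m.
That is 0.0668667 m = 6.6867 cm.

6.7 centimetres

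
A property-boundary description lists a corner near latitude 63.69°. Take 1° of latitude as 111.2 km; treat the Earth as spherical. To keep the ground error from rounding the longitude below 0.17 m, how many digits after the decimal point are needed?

6

At 63.69° one degree of longitude covers 111200 × cos 63.69° ≈ 111200 × 0.4432 ≈ 49286.9 m.
N decimal places → at most half a unit in the last place, 0.5 × 10⁻ᴺ° = 49286.9/2 × 10⁻ᴺ m.
Setting 24643.5 × 10⁻ᴺ ≤ 0.17 gives 10ᴺ ≥ 1.45e+05, i.e. N ≥ 5.16.
So 6 decimal places suffice (0.0246 m); 5 would allow up to 0.246 m.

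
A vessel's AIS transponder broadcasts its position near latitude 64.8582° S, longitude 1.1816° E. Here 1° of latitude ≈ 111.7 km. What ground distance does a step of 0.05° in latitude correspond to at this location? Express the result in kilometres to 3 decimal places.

5.585 kilometres

Along a meridian 0.05° is 0.05 × 111700 = 5585 m.
That is 5585 m = 5.585 km.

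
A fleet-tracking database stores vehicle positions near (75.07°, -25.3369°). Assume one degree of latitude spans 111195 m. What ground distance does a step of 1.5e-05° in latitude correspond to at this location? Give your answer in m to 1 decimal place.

Along a meridian 1.5e-05° is 1.5e-05 × 111195 = 1.66793 m.

1.7 m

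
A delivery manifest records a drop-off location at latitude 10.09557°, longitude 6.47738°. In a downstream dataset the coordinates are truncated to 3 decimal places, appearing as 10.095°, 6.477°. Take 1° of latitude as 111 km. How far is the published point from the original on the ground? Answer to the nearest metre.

The latitude changed by +0.00057° and the longitude by +0.00038°.
N–S: 0.00057° × 111000 m/° = 63.27 m.
E–W at 10.095°: 0.00038° × 111000 × cos 10.095° = 0.00038 × 111000 × 0.9845 ≈ 41.527 m.
Distance: √(63.27² + 41.527²) ≈ 75.6808 m.

76 metres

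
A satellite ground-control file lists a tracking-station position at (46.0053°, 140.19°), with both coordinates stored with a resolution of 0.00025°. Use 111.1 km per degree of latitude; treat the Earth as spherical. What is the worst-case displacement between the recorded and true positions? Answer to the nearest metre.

17 metres

With a 0.00025° grid the true value lies within half a step, ±0.00025°/2 = ±0.000125°, of the stored one.
North–south component: 0.000125° × 111100 = 13.8875 m.
East–west component at 46.0053°: 0.000125° × 111100 × cos 46.0053° ≈ 0.000125 × 77169.2 ≈ 9.64614 m.
Combining orthogonally: (13.8875² + 9.64614²)^½ ≈ 16.9089 m.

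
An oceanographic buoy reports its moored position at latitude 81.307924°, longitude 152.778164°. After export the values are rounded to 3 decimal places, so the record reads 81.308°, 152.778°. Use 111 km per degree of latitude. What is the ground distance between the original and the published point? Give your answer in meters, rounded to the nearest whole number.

9 meters

The latitude changed by -0.000076° and the longitude by +0.000164°.
N–S: -0.000076° × 111000 m/° = -8.436 m.
East–west at this latitude: 0.000164° × 111000 × cos 81.308° ≈ 0.000164 × 16774.6 = 2.75104 m.
Hypotenuse of the two orthogonal shifts: √(8.436² + 2.75104²) = 8.87324 m.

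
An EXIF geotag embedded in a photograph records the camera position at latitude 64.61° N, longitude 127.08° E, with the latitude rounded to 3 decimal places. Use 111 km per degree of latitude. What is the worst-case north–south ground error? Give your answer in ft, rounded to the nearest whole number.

Rounding to 3 decimal places leaves the latitude within ±0.0005° of the true value.
North–south distance: 0.0005° × 111000 m/° = 55.5 m.
Converting: 55.5 m × 3.2808 ft/m ≈ 182.09 ft.

182 ft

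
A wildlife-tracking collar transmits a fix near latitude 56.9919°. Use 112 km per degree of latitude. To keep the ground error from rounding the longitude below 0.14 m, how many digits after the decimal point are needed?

6 decimal places

At 56.9919° one degree of longitude covers 112000 × cos 56.9919° ≈ 112000 × 0.5448 ≈ 61012.9 m.
Rounding to N decimal places gives at most 0.5 × 10⁻ᴺ degrees of error, i.e. 0.5 × 10⁻ᴺ × 61012.9 m.
Need 0.5 × 61012.9 × 10⁻ᴺ ≤ 0.14 → 10⁻ᴺ ≤ 4.589e-06, so N ≥ 5.34.
N = 5 would give 0.305 m (too coarse); N = 6 gives 0.0305 m ≤ 0.14 m.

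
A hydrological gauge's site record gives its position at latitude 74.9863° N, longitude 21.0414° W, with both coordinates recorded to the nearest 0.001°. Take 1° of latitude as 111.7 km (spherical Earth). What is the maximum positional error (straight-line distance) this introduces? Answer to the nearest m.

58 m

Rounding to 3 decimal places leaves each coordinate within ±0.0005° of the true value.
N–S: 0.0005° × 111700 m/° = 55.85 m.
E–W at 74.9863°: 0.0005° × 111700 × cos 74.9863° = 0.0005 × 111700 × 0.2591 ≈ 14.4679 m.
The two errors are perpendicular, so the maximum displacement is √(55.85² + 14.4679²) ≈ 57.6935 m.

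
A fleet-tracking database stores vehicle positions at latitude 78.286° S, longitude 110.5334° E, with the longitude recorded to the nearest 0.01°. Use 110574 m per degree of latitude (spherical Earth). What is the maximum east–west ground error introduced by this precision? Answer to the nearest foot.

Rounding to 2 decimal places leaves the longitude within ±0.005° of the true value.
Parallels shrink by cos φ, so at 78.286° a degree of longitude is 110574 × 0.2030 ≈ 22449.5 m.
East–west error: 0.005° × 22449.5 m/° ≈ 112.247 m.
In feet: 112.247 m ÷ 0.3048 ≈ 368.27 ft.

368 feet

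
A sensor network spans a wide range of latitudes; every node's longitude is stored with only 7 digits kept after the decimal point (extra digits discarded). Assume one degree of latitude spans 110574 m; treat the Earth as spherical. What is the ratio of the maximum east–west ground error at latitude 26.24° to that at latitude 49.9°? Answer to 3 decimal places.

1.393

Truncating at 7 decimal places can drop up to a full unit in the last place, so the longitude may be off by as much as 1e-07°.
Error at 26.24° = 1e-07° × 110574 × cos 26.24° ≈ 0.011057 × 0.8969 = 0.0099179 m.
Error at 49.9° = 1e-07° × 110574 × cos 49.9° ≈ 0.011057 × 0.6441 = 0.0071223 m.
Ratio: 0.0099179 / 0.0071223 = cos 26.24° / cos 49.9° ≈ 1.3925.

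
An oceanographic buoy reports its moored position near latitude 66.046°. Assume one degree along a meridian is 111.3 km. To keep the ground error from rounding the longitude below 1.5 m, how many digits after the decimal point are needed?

At 66.046° one degree of longitude covers 111300 × cos 66.046° ≈ 111300 × 0.4060 ≈ 45188.1 m.
Rounding to N decimal places gives at most 0.5 × 10⁻ᴺ degrees of error, i.e. 0.5 × 10⁻ᴺ × 45188.1 m.
Setting 22594.1 × 10⁻ᴺ ≤ 1.5 gives 10ᴺ ≥ 1.506e+04, i.e. N ≥ 4.18.
At 4 places the error can reach 2.26 m, but 5 places keeps it to 0.226 m.

5 decimal places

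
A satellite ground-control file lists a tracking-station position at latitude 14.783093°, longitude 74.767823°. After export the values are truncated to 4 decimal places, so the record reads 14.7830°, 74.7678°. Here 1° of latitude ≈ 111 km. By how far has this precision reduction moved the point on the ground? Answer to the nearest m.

Δlat = 14.783093 − 14.7830 = +0.000093°; Δlon = 74.767823 − 74.7678 = +0.000023°.
North–south shift: 0.000093 × 111000 = 10.323 m.
East–west at this latitude: 0.000023° × 111000 × cos 14.783° ≈ 0.000023 × 107326 = 2.46849 m.
Distance: √(10.323² + 2.46849²) ≈ 10.614 m.

11 m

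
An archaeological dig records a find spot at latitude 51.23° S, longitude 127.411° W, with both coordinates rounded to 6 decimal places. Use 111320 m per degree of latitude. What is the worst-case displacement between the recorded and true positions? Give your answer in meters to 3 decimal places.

0.066 meters

Rounding to 6 decimal places leaves each coordinate within ±5e-07° of the true value.
N–S: 5e-07° × 111320 m/° = 0.05566 m.
East–west component at 51.23°: 5e-07° × 111320 × cos 51.23° ≈ 5e-07 × 69708.1 ≈ 0.0348541 m.
Worst case both components are at the extreme and orthogonal: √(0.05566² + 0.0348541²) ≈ 0.0656722 m.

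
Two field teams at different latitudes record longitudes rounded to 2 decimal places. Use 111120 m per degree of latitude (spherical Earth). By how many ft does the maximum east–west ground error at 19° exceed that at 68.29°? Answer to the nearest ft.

Rounding to 2 decimal places leaves the longitude within ±0.005° of the true value.
At 19°: 0.005° × 111120 × cos 19° = 0.005 × 111120 × 0.9455 ≈ 525.33 m.
At 68.29°: 0.005° × 111120 × cos 68.29° = 0.005 × 111120 × 0.3699 ≈ 205.52 m.
Difference: 525.33 − 205.52 = 319.81 m.
Converting: 319.809 m × 3.2808 ft/m ≈ 1049.2 ft.

1049 ft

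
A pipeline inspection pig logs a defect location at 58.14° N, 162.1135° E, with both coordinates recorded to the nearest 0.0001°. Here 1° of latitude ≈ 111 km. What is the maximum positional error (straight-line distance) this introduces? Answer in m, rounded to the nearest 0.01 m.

6.28 m

Rounding to 4 decimal places leaves each coordinate within ±5e-05° of the true value.
North–south component: 5e-05° × 111000 = 5.55 m.
Longitude error → 5e-05 × 111000 × cos 58.14° = 5e-05 × 111000 × 0.5278 ≈ 2.92954 m.
Worst case both components are at the extreme and orthogonal: √(5.55² + 2.92954²) ≈ 6.27572 m.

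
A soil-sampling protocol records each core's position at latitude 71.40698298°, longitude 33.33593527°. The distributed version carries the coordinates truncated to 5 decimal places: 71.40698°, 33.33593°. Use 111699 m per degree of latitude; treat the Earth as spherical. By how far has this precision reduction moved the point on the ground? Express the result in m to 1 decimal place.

0.4 m

The latitude changed by +0.00000298° and the longitude by +0.00000527°.
North–south shift: 0.00000298 × 111699 = 0.332863 m.
E–W at 71.407°: 0.00000527° × 111699 × cos 71.407° = 0.00000527 × 111699 × 0.3188 ≈ 0.187689 m.
Combined displacement = (0.332863² + 0.187689²)^½ ≈ 0.382132 m.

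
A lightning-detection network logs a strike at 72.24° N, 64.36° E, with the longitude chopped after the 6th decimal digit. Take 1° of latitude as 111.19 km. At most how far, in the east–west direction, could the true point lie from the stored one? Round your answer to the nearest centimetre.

3 centimetres

Truncating at 6 decimal places can drop up to a full unit in the last place, so the longitude may be off by as much as 1e-06°.
At latitude 72.24° a degree of longitude spans 111190 m × cos 72.24° = 111190 × 0.3050 ≈ 33916.3 m.
East–west error: 1e-06° × 33916.3 m/° ≈ 0.0339163 m.
That is 0.0339163 m = 3.3916 cm.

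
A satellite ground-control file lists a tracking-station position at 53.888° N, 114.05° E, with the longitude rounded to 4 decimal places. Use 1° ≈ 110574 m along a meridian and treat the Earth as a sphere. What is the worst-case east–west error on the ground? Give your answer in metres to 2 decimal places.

3.26 metres

Rounding to 4 decimal places leaves the longitude within ±5e-05° of the true value.
One degree of longitude at 53.888° is 110574 × cos 53.888° ≈ 110574 × 0.5894 = 65168.5 m.
Maximum E–W displacement: 5e-05 × 65168.5 = 3.25843 m.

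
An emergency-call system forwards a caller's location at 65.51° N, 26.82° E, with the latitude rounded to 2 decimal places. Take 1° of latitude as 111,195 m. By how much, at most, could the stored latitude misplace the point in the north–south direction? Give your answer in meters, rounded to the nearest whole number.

556 meters

Rounding to 2 decimal places leaves the latitude within ±0.005° of the true value.
Along the meridian that is 0.005° × 111195 m/° = 555.975 m.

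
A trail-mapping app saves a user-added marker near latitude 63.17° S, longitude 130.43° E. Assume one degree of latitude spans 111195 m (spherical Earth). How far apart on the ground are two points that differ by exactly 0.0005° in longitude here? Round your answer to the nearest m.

25 m

0.0005° of longitude at 63.17° is 0.0005 × 111195 × cos 63.17° ≈ 0.0005 × 50187.3 = 25.0936 m.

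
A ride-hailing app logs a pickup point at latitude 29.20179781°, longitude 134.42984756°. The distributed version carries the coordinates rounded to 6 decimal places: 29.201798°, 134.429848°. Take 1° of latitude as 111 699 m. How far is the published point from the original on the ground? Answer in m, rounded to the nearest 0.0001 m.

0.0479 m

The latitude changed by -0.00000019° and the longitude by -0.00000044°.
N–S: -0.00000019° × 111699 m/° = -0.0212228 m.
E–W at 29.2018°: -0.00000044° × 111699 × cos 29.2018° = -0.00000044 × 111699 × 0.8729 ≈ -0.0429012 m.
Combined displacement = (0.0212228² + 0.0429012²)^½ ≈ 0.0478636 m.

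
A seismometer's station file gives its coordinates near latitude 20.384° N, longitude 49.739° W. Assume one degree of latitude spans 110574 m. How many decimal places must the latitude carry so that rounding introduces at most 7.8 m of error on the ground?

One degree of latitude covers 110574 m.
Rounding to N decimal places gives at most 0.5 × 10⁻ᴺ degrees of error, i.e. 0.5 × 10⁻ᴺ × 110574 m.
Need 0.5 × 110574 × 10⁻ᴺ ≤ 7.8 → 10⁻ᴺ ≤ 1.411e-04, so N ≥ 3.85.
At 3 places the error can reach 55.3 m, but 4 places keeps it to 5.53 m.

4 decimal places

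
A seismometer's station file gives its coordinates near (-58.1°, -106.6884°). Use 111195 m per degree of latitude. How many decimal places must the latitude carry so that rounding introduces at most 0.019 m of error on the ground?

7

One degree of latitude covers 111195 m.
N decimal places → at most half a unit in the last place, 0.5 × 10⁻ᴺ° = 111195/2 × 10⁻ᴺ m.
Need 0.5 × 111195 × 10⁻ᴺ ≤ 0.019 → 10⁻ᴺ ≤ 3.417e-07, so N ≥ 6.47.
N = 6 would give 0.0556 m (too coarse); N = 7 gives 0.00556 m ≤ 0.019 m.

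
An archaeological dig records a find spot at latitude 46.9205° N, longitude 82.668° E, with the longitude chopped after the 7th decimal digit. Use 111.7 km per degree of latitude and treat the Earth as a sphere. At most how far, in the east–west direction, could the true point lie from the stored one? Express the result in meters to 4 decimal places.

Truncating at 7 decimal places can drop up to a full unit in the last place, so the longitude may be off by as much as 1e-07°.
One degree of longitude at 46.9205° is 111700 × cos 46.9205° ≈ 111700 × 0.6830 = 76292.5 m.
Maximum E–W displacement: 1e-07 × 76292.5 = 0.00762925 m.

0.0076 meters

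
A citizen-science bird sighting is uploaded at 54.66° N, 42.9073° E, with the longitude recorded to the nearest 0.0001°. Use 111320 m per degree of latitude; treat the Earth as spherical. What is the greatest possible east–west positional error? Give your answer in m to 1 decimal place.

Rounding to 4 decimal places leaves the longitude within ±5e-05° of the true value.
Parallels shrink by cos φ, so at 54.66° a degree of longitude is 111320 × 0.5784 ≈ 64390.5 m.
Maximum E–W displacement: 5e-05 × 64390.5 = 3.21953 m.

3.2 m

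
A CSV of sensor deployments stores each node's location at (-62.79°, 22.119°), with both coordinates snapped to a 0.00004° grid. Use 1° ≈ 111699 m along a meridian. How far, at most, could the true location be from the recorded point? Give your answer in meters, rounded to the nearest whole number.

With a 0.00004° grid the true value lies within half a step, ±0.00004°/2 = ±2e-05°, of the stored one.
N–S: 2e-05° × 111699 m/° = 2.23398 m.
E–W at 62.79°: 2e-05° × 111699 × cos 62.79° = 2e-05 × 111699 × 0.4573 ≈ 1.02149 m.
Worst case both components are at the extreme and orthogonal: √(2.23398² + 1.02149²) ≈ 2.45644 m.

2 meters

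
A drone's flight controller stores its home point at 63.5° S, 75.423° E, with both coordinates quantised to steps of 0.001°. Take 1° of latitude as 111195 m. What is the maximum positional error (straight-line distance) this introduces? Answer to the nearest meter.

61 meters

With a 0.001° grid the true value lies within half a step, ±0.001°/2 = ±0.0005°, of the stored one.
Latitude error → 0.0005 × 111195 = 55.5975 m along the meridian.
E–W at 63.5°: 0.0005° × 111195 × cos 63.5° = 0.0005 × 111195 × 0.4462 ≈ 24.8075 m.
Worst case both components are at the extreme and orthogonal: √(55.5975² + 24.8075²) ≈ 60.881 m.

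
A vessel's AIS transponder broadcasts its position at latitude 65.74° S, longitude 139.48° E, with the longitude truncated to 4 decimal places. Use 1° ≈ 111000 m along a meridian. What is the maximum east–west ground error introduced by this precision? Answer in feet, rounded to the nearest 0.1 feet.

Truncating at 4 decimal places can drop up to a full unit in the last place, so the longitude may be off by as much as 0.0001°.
At latitude 65.74° a degree of longitude spans 111000 m × cos 65.74° = 111000 × 0.4109 ≈ 45607.5 m.
So at most 0.0001° × 45607.5 ≈ 4.56075 m east–west.
Converting: 4.56075 m × 3.2808 ft/m ≈ 14.963 ft.

15.0 feet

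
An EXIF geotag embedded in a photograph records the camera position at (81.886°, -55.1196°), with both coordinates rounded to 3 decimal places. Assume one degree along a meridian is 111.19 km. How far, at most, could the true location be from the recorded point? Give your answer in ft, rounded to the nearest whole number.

Rounding to 3 decimal places leaves each coordinate within ±0.0005° of the true value.
N–S: 0.0005° × 111190 m/° = 55.595 m.
Longitude error → 0.0005 × 111190 × cos 81.886° = 0.0005 × 111190 × 0.1411 ≈ 7.84685 m.
The two errors are perpendicular, so the maximum displacement is √(55.595² + 7.84685²) ≈ 56.146 m.
In feet: 56.146 m ÷ 0.3048 ≈ 184.21 ft.

184 ft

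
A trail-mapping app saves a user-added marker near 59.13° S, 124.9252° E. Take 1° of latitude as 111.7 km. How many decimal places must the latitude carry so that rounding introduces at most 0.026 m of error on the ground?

7 decimal places

One degree of latitude covers 111700 m.
N decimal places → at most half a unit in the last place, 0.5 × 10⁻ᴺ° = 111700/2 × 10⁻ᴺ m.
Setting 55850 × 10⁻ᴺ ≤ 0.026 gives 10ᴺ ≥ 2.148e+06, i.e. N ≥ 6.33.
At 6 places the error can reach 0.0558 m, but 7 places keeps it to 0.00558 m.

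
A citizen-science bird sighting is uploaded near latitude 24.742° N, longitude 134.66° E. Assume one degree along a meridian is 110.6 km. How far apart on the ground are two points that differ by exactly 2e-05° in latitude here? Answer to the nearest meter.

2e-05° × 110600 m/° = 2.212 m.

2 meters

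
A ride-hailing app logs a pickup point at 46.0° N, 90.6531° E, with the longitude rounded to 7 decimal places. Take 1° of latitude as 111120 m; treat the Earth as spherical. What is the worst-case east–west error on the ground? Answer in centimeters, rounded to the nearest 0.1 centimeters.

Rounding to 7 decimal places leaves the longitude within ±5e-08° of the true value.
Parallels shrink by cos φ, so at 46° a degree of longitude is 111120 × 0.6947 ≈ 77190.4 m.
East–west error: 5e-08° × 77190.4 m/° ≈ 0.00385952 m.
That is 0.00385952 m = 0.38595 cm.

0.4 centimeters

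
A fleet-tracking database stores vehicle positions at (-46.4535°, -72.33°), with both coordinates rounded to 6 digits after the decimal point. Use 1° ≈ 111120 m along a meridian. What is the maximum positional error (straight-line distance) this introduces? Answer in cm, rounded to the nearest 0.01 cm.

6.75 cm

Rounding to 6 decimal places leaves each coordinate within ±5e-07° of the true value.
Latitude error → 5e-07 × 111120 = 0.05556 m along the meridian.
Longitude error → 5e-07 × 111120 × cos 46.4535° = 5e-07 × 111120 × 0.6889 ≈ 0.0382777 m.
Worst case both components are at the extreme and orthogonal: √(0.05556² + 0.0382777²) ≈ 0.0674692 m.
That is 0.0674692 m = 6.7469 cm.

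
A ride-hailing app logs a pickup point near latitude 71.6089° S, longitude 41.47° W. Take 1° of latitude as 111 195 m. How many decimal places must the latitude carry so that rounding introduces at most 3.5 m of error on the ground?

5

One degree of latitude covers 111195 m.
Rounding to N decimal places gives at most 0.5 × 10⁻ᴺ degrees of error, i.e. 0.5 × 10⁻ᴺ × 111195 m.
Need 0.5 × 111195 × 10⁻ᴺ ≤ 3.5 → 10⁻ᴺ ≤ 6.295e-05, so N ≥ 4.20.
N = 4 would give 5.56 m (too coarse); N = 5 gives 0.556 m ≤ 3.5 m.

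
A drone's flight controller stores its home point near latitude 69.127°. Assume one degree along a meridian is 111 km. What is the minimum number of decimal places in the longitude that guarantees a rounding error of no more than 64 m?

3

At 69.127° one degree of longitude covers 111000 × cos 69.127° ≈ 111000 × 0.3563 ≈ 39549 m.
With N decimal places the half-ulp bound is 0.5·10⁻ᴺ°, or 0.5·10⁻ᴺ × 39549 m on the ground.
Need 0.5 × 39549 × 10⁻ᴺ ≤ 64 → 10⁻ᴺ ≤ 3.236e-03, so N ≥ 2.49.
At 2 places the error can reach 198 m, but 3 places keeps it to 19.8 m.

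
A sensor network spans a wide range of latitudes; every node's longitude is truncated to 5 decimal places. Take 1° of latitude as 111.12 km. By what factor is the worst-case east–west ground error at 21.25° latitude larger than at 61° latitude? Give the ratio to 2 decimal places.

Truncating at 5 decimal places can drop up to a full unit in the last place, so the longitude may be off by as much as 1e-05°.
Error at 21.25° = 1e-05° × 111120 × cos 21.25° ≈ 1.1112 × 0.9320 = 1.0356 m.
Error at 61° = 1e-05° × 111120 × cos 61° ≈ 1.1112 × 0.4848 = 0.53872 m.
The ratio reduces to cos 21.25° / cos 61° = 0.9320/0.4848 ≈ 1.9224.

1.92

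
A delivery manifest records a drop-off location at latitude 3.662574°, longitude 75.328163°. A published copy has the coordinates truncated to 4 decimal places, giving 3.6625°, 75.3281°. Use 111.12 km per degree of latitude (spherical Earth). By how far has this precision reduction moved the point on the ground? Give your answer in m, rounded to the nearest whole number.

11 m

The latitude changed by +0.000074° and the longitude by +0.000063°.
North–south shift: 0.000074 × 111120 = 8.22288 m.
E–W at 3.6625°: 0.000063° × 111120 × cos 3.6625° = 0.000063 × 111120 × 0.9980 ≈ 6.98626 m.
Combined displacement = (8.22288² + 6.98626²)^½ ≈ 10.79 m.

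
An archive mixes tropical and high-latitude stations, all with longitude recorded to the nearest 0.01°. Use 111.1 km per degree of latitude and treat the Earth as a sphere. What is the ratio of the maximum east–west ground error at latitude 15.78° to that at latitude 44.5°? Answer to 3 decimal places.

1.349

Rounding to 2 decimal places leaves the longitude within ±0.005° of the true value.
Error at 15.78° = 0.005° × 111100 × cos 15.78° ≈ 555.5 × 0.9623 = 534.56 m.
At 44.5°: 0.005° × 111100 × cos 44.5° = 0.005 × 111100 × 0.7133 ≈ 396.21 m.
Ratio: 534.56 / 396.21 = cos 15.78° / cos 44.5° ≈ 1.3492.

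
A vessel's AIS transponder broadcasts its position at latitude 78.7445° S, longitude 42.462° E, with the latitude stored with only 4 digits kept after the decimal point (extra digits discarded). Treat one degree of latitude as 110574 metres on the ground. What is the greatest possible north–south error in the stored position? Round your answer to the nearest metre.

11 metres

Truncating at 4 decimal places can drop up to a full unit in the last place, so the latitude may be off by as much as 0.0001°.
So the N–S error is at most 0.0001 × 110574 = 11.0574 m.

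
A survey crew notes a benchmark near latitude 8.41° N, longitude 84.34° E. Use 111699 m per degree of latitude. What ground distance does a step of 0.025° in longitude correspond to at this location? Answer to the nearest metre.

2762 metres

At 8.41° a degree of longitude is 111699 × cos 8.41° ≈ 110498 m, so 0.025° corresponds to 2762.45 m.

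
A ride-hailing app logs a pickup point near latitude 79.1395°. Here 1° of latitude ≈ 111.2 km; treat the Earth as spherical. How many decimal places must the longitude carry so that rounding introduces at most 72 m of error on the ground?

3 decimal places

At 79.1395° one degree of longitude covers 111200 × cos 79.1395° ≈ 111200 × 0.1884 ≈ 20952.1 m.
N decimal places → at most half a unit in the last place, 0.5 × 10⁻ᴺ° = 20952.1/2 × 10⁻ᴺ m.
Need 0.5 × 20952.1 × 10⁻ᴺ ≤ 72 → 10⁻ᴺ ≤ 6.873e-03, so N ≥ 2.16.
At 2 places the error can reach 105 m, but 3 places keeps it to 10.5 m.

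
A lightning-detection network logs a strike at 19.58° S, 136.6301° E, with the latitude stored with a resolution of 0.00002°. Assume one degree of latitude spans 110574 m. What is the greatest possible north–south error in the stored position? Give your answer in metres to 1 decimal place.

1.1 metres

With a 0.00002° grid the true value lies within half a step, ±0.00002°/2 = ±1e-05°, of the stored one.
Along the meridian that is 1e-05° × 110574 m/° = 1.10574 m.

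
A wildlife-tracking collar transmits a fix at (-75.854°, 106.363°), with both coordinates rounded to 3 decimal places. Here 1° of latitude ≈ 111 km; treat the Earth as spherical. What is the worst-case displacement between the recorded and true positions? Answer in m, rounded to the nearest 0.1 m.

57.1 m

Rounding to 3 decimal places leaves each coordinate within ±0.0005° of the true value.
Latitude error → 0.0005 × 111000 = 55.5 m along the meridian.
E–W at 75.854°: 0.0005° × 111000 × cos 75.854° = 0.0005 × 111000 × 0.2444 ≈ 13.5638 m.
Combining orthogonally: (55.5² + 13.5638²)^½ ≈ 57.1334 m.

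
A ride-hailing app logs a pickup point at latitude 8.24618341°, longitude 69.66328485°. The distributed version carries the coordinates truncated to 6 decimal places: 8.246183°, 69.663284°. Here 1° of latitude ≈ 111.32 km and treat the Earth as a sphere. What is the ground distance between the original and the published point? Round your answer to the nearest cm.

The latitude changed by +0.00000041° and the longitude by +0.00000085°.
N–S: 0.00000041° × 111320 m/° = 0.0456412 m.
East–west at this latitude: 0.00000085° × 111320 × cos 8.24618° ≈ 0.00000085 × 110169 = 0.0936437 m.
Combined displacement = (0.0456412² + 0.0936437²)^½ ≈ 0.104174 m.
That is 0.104174 m = 10.417 cm.

10 cm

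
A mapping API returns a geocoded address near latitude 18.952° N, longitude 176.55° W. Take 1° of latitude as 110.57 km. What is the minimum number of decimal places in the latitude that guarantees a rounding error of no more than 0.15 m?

One degree of latitude covers 110570 m.
N decimal places → at most half a unit in the last place, 0.5 × 10⁻ᴺ° = 110570/2 × 10⁻ᴺ m.
Need 0.5 × 110570 × 10⁻ᴺ ≤ 0.15 → 10⁻ᴺ ≤ 2.713e-06, so N ≥ 5.57.
N = 5 would give 0.553 m (too coarse); N = 6 gives 0.0553 m ≤ 0.15 m.

6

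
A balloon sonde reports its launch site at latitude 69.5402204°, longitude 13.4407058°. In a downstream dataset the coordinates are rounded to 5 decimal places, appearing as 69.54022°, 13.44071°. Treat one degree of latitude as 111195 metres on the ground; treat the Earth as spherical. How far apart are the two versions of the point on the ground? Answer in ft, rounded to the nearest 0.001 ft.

0.555 ft

The latitude changed by +0.0000004° and the longitude by -0.0000042°.
North–south shift: 0.0000004 × 111195 = 0.044478 m.
E–W at 69.5402°: -0.0000042° × 111195 × cos 69.5402° = -0.0000042 × 111195 × 0.3495 ≈ -0.163246 m.
Hypotenuse of the two orthogonal shifts: √(0.044478² + 0.163246²) = 0.169197 m.
Converting: 0.169197 m × 3.2808 ft/m ≈ 0.55511 ft.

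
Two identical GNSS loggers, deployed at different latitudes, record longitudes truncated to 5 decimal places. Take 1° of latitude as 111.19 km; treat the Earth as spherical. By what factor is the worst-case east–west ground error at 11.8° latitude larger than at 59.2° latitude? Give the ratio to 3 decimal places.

Truncating at 5 decimal places can drop up to a full unit in the last place, so the longitude may be off by as much as 1e-05°.
At 11.8°: 1e-05° × 111190 × cos 11.8° = 1e-05 × 111190 × 0.9789 ≈ 1.0884 m.
Error at 59.2° = 1e-05° × 111190 × cos 59.2° ≈ 1.1119 × 0.5120 = 0.56934 m.
The ratio reduces to cos 11.8° / cos 59.2° = 0.9789/0.5120 ≈ 1.9117.

1.912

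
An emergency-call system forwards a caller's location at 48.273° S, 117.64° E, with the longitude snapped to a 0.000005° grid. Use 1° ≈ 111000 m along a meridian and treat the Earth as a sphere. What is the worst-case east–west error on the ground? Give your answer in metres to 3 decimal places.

0.185 metres

With a 0.000005° grid the true value lies within half a step, ±0.000005°/2 = ±2.5e-06°, of the stored one.
One degree of longitude at 48.273° is 111000 × cos 48.273° ≈ 111000 × 0.6656 = 73879.6 m.
Maximum E–W displacement: 2.5e-06 × 73879.6 = 0.184699 m.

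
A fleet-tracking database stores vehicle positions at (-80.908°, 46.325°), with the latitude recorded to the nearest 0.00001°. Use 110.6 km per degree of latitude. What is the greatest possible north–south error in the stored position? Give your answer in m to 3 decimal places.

0.553 m

Rounding to 5 decimal places leaves the latitude within ±5e-06° of the true value.
North–south distance: 5e-06° × 110600 m/° = 0.553 m.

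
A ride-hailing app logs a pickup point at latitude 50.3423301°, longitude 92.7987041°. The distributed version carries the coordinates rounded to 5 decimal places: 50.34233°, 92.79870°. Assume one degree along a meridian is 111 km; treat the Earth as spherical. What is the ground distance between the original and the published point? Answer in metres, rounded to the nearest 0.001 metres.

0.291 metres

The latitude changed by +0.0000001° and the longitude by +0.0000041°.
North–south shift: 0.0000001 × 111000 = 0.0111 m.
East–west at this latitude: 0.0000041° × 111000 × cos 50.3423° ≈ 0.0000041 × 70840.1 = 0.290444 m.
Hypotenuse of the two orthogonal shifts: √(0.0111² + 0.290444²) = 0.290656 m.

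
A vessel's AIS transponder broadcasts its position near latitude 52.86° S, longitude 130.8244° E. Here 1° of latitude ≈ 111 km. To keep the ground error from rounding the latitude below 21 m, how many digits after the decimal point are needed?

4 decimal places

One degree of latitude covers 111000 m.
With N decimal places the half-ulp bound is 0.5·10⁻ᴺ°, or 0.5·10⁻ᴺ × 111000 m on the ground.
Setting 55500 × 10⁻ᴺ ≤ 21 gives 10ᴺ ≥ 2643, i.e. N ≥ 3.42.
N = 3 would give 55.5 m (too coarse); N = 4 gives 5.55 m ≤ 21 m.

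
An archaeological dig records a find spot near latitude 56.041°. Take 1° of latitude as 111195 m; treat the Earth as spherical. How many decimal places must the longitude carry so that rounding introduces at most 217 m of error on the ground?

3

At 56.041° one degree of longitude covers 111195 × cos 56.041° ≈ 111195 × 0.5586 ≈ 62113.5 m.
With N decimal places the half-ulp bound is 0.5·10⁻ᴺ°, or 0.5·10⁻ᴺ × 62113.5 m on the ground.
Setting 31056.7 × 10⁻ᴺ ≤ 217 gives 10ᴺ ≥ 143.1, i.e. N ≥ 2.16.
So 3 decimal places suffice (31.1 m); 2 would allow up to 311 m.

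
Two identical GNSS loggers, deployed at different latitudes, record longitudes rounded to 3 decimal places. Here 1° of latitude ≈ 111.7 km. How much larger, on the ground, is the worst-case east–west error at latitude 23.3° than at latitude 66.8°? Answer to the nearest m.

Rounding to 3 decimal places leaves the longitude within ±0.0005° of the true value.
At 23.3°: 0.0005° × 111700 × cos 23.3° = 0.0005 × 111700 × 0.9184 ≈ 51.295 m.
Error at 66.8° = 0.0005° × 111700 × cos 66.8° ≈ 55.85 × 0.3939 = 22.002 m.
So the lower-latitude error exceeds the higher by 51.295 − 22.002 = 29.294 m.

29 m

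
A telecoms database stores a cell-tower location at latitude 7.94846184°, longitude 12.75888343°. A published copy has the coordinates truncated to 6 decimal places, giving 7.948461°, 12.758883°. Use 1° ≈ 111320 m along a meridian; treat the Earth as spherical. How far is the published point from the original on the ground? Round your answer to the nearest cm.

Δlat = 7.94846184 − 7.948461 = +0.00000084°; Δlon = 12.75888343 − 12.758883 = +0.00000043°.
N–S: 0.00000084° × 111320 m/° = 0.0935088 m.
East–west at this latitude: 0.00000043° × 111320 × cos 7.94846° ≈ 0.00000043 × 110251 = 0.0474077 m.
Distance: √(0.0935088² + 0.0474077²) ≈ 0.10484 m.
That is 0.10484 m = 10.484 cm.

10 cm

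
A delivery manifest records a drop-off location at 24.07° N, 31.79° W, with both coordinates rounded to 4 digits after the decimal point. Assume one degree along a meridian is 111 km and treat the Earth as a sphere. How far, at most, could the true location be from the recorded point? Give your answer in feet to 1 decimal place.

24.7 feet

Rounding to 4 decimal places leaves each coordinate within ±5e-05° of the true value.
Latitude error → 5e-05 × 111000 = 5.55 m along the meridian.
E–W at 24.07°: 5e-05° × 111000 × cos 24.07° = 5e-05 × 111000 × 0.9130 ≈ 5.06742 m.
Worst case both components are at the extreme and orthogonal: √(5.55² + 5.06742²) ≈ 7.5154 m.
Converting: 7.5154 m × 3.2808 ft/m ≈ 24.657 ft.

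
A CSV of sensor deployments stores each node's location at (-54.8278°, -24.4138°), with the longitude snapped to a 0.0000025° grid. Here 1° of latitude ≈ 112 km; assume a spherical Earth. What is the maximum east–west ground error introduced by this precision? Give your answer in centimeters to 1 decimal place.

With a 0.0000025° grid the true value lies within half a step, ±0.0000025°/2 = ±1.25e-06°, of the stored one.
Parallels shrink by cos φ, so at 54.8278° a degree of longitude is 112000 × 0.5760 ≈ 64516 m.
East–west error: 1.25e-06° × 64516 m/° ≈ 0.080645 m.
That is 0.080645 m = 8.0645 cm.

8.1 centimeters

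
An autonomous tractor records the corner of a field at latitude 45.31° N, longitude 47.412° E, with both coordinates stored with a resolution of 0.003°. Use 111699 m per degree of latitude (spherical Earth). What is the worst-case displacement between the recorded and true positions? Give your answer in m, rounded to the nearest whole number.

With a 0.003° grid the true value lies within half a step, ±0.003°/2 = ±0.0015°, of the stored one.
North–south component: 0.0015° × 111699 = 167.548 m.
Longitude error → 0.0015 × 111699 × cos 45.31° = 0.0015 × 111699 × 0.7033 ≈ 117.832 m.
The two errors are perpendicular, so the maximum displacement is √(167.548² + 117.832²) ≈ 204.834 m.

205 m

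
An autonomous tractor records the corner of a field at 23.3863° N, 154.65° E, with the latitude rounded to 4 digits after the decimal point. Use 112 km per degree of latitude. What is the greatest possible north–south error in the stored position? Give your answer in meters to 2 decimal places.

Rounding to 4 decimal places leaves the latitude within ±5e-05° of the true value.
Along the meridian that is 5e-05° × 112000 m/° = 5.6 m.

5.60 meters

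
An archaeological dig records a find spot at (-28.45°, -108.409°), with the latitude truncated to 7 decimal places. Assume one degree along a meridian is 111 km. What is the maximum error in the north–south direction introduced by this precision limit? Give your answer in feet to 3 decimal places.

0.036 feet

Truncating at 7 decimal places can drop up to a full unit in the last place, so the latitude may be off by as much as 1e-07°.
Along the meridian that is 1e-07° × 111000 m/° = 0.0111 m.
In feet: 0.0111 m ÷ 0.3048 ≈ 0.036417 ft.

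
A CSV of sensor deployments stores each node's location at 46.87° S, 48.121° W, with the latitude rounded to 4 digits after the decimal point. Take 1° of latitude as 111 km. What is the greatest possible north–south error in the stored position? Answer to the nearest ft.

Rounding to 4 decimal places leaves the latitude within ±5e-05° of the true value.
Along the meridian that is 5e-05° × 111000 m/° = 5.55 m.
Converting: 5.55 m × 3.2808 ft/m ≈ 18.209 ft.

18 ft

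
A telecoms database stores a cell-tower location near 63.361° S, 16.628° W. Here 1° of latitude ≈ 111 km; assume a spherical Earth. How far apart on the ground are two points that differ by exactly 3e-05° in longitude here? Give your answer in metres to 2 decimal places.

One degree of longitude here spans 111000 × cos 63.361° = 111000 × 0.4484 ≈ 49768.8 m; 3e-05° of that is 1.49306 m.

1.49 metres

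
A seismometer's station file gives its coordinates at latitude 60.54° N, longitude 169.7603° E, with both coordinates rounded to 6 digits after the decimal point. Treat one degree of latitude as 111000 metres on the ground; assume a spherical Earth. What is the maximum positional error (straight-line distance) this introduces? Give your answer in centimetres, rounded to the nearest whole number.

Rounding to 6 decimal places leaves each coordinate within ±5e-07° of the true value.
Latitude error → 5e-07 × 111000 = 0.0555 m along the meridian.
E–W at 60.54°: 5e-07° × 111000 × cos 60.54° = 5e-07 × 111000 × 0.4918 ≈ 0.0272958 m.
The two errors are perpendicular, so the maximum displacement is √(0.0555² + 0.0272958²) ≈ 0.0618491 m.
That is 0.0618491 m = 6.1849 cm.

6 centimetres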